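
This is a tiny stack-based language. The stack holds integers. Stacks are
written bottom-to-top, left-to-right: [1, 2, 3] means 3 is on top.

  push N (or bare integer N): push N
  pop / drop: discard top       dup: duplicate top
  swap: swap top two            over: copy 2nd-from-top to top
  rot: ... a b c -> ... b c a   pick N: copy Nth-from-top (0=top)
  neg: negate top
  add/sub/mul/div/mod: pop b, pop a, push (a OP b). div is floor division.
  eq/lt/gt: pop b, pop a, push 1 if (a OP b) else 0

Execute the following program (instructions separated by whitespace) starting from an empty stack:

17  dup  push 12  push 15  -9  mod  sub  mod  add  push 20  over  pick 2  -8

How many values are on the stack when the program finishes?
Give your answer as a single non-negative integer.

Answer: 5

Derivation:
After 'push 17': stack = [17] (depth 1)
After 'dup': stack = [17, 17] (depth 2)
After 'push 12': stack = [17, 17, 12] (depth 3)
After 'push 15': stack = [17, 17, 12, 15] (depth 4)
After 'push -9': stack = [17, 17, 12, 15, -9] (depth 5)
After 'mod': stack = [17, 17, 12, -3] (depth 4)
After 'sub': stack = [17, 17, 15] (depth 3)
After 'mod': stack = [17, 2] (depth 2)
After 'add': stack = [19] (depth 1)
After 'push 20': stack = [19, 20] (depth 2)
After 'over': stack = [19, 20, 19] (depth 3)
After 'pick 2': stack = [19, 20, 19, 19] (depth 4)
After 'push -8': stack = [19, 20, 19, 19, -8] (depth 5)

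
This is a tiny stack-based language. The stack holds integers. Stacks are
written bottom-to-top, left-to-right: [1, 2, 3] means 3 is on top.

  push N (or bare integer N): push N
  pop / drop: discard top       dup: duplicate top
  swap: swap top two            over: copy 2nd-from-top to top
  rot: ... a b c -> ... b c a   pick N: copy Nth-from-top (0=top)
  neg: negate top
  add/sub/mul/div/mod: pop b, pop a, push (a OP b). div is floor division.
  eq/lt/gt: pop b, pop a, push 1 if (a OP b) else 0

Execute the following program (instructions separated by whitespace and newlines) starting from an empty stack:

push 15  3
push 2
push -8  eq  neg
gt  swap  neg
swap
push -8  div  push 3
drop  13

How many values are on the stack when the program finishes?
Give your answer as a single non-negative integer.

After 'push 15': stack = [15] (depth 1)
After 'push 3': stack = [15, 3] (depth 2)
After 'push 2': stack = [15, 3, 2] (depth 3)
After 'push -8': stack = [15, 3, 2, -8] (depth 4)
After 'eq': stack = [15, 3, 0] (depth 3)
After 'neg': stack = [15, 3, 0] (depth 3)
After 'gt': stack = [15, 1] (depth 2)
After 'swap': stack = [1, 15] (depth 2)
After 'neg': stack = [1, -15] (depth 2)
After 'swap': stack = [-15, 1] (depth 2)
After 'push -8': stack = [-15, 1, -8] (depth 3)
After 'div': stack = [-15, -1] (depth 2)
After 'push 3': stack = [-15, -1, 3] (depth 3)
After 'drop': stack = [-15, -1] (depth 2)
After 'push 13': stack = [-15, -1, 13] (depth 3)

Answer: 3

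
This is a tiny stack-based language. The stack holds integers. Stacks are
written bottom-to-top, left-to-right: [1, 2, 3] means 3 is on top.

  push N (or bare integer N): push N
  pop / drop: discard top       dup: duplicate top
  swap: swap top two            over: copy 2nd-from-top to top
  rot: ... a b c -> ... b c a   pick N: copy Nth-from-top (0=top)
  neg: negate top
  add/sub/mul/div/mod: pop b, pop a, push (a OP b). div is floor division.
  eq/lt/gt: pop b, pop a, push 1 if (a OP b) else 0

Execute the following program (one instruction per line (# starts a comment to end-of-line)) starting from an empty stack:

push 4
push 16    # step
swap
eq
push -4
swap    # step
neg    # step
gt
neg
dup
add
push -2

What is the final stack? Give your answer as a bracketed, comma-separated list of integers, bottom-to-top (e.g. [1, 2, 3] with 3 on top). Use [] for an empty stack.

Answer: [0, -2]

Derivation:
After 'push 4': [4]
After 'push 16': [4, 16]
After 'swap': [16, 4]
After 'eq': [0]
After 'push -4': [0, -4]
After 'swap': [-4, 0]
After 'neg': [-4, 0]
After 'gt': [0]
After 'neg': [0]
After 'dup': [0, 0]
After 'add': [0]
After 'push -2': [0, -2]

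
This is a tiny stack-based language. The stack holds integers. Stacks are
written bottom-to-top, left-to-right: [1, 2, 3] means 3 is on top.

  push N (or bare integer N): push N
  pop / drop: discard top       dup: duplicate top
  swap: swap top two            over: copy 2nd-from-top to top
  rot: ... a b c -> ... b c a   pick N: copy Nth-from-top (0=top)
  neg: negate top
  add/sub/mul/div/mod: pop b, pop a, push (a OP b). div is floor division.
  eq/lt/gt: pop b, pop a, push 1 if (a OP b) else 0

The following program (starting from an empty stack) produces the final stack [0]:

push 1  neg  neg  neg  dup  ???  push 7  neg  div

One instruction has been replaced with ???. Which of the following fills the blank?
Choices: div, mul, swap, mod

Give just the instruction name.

Answer: mod

Derivation:
Stack before ???: [-1, -1]
Stack after ???:  [0]
Checking each choice:
  div: produces [-1]
  mul: produces [-1]
  swap: produces [-1, 0]
  mod: MATCH


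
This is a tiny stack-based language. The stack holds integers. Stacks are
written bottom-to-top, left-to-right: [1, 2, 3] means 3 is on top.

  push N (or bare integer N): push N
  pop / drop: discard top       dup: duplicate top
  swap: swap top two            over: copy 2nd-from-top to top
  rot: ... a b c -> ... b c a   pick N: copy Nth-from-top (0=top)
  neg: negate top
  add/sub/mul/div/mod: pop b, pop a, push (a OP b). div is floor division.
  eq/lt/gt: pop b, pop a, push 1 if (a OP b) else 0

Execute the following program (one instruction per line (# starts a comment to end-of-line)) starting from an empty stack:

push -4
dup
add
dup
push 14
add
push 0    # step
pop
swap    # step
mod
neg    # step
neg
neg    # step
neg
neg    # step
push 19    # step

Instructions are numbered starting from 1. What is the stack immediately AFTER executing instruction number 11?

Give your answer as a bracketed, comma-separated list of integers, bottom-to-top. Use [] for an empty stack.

Step 1 ('push -4'): [-4]
Step 2 ('dup'): [-4, -4]
Step 3 ('add'): [-8]
Step 4 ('dup'): [-8, -8]
Step 5 ('push 14'): [-8, -8, 14]
Step 6 ('add'): [-8, 6]
Step 7 ('push 0'): [-8, 6, 0]
Step 8 ('pop'): [-8, 6]
Step 9 ('swap'): [6, -8]
Step 10 ('mod'): [-2]
Step 11 ('neg'): [2]

Answer: [2]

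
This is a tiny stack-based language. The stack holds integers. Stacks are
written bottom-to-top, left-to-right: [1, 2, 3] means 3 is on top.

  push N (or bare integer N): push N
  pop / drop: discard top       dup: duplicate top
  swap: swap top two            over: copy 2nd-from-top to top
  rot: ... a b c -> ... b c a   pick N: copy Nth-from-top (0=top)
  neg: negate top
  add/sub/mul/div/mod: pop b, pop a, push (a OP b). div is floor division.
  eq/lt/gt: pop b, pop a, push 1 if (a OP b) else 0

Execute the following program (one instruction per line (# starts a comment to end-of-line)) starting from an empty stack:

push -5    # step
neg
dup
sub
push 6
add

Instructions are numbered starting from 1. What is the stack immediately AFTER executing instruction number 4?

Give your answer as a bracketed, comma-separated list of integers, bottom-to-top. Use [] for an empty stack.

Step 1 ('push -5'): [-5]
Step 2 ('neg'): [5]
Step 3 ('dup'): [5, 5]
Step 4 ('sub'): [0]

Answer: [0]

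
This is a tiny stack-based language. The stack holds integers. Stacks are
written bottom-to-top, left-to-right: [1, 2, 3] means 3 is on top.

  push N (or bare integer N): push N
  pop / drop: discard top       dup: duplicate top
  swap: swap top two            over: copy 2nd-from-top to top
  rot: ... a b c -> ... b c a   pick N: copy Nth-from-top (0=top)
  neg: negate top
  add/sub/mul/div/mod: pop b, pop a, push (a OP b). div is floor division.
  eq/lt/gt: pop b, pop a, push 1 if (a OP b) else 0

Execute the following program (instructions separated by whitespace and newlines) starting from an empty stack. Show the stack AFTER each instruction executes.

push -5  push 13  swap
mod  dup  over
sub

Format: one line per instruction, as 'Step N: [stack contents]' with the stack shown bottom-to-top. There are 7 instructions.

Step 1: [-5]
Step 2: [-5, 13]
Step 3: [13, -5]
Step 4: [-2]
Step 5: [-2, -2]
Step 6: [-2, -2, -2]
Step 7: [-2, 0]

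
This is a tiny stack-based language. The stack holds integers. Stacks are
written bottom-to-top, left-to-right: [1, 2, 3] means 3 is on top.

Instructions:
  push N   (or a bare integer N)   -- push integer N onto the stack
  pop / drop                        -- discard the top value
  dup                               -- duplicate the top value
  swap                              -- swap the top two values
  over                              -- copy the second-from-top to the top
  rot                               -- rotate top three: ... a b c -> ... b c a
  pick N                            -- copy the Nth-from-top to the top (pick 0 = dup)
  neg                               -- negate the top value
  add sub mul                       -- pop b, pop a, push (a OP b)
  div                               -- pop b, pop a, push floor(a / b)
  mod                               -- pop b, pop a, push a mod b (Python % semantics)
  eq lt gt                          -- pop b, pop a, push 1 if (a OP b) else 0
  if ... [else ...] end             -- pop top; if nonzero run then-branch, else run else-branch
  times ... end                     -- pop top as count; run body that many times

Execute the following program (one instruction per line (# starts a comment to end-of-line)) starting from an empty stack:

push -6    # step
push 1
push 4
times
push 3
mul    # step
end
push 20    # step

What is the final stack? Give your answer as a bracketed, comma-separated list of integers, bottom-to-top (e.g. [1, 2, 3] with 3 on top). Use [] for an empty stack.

After 'push -6': [-6]
After 'push 1': [-6, 1]
After 'push 4': [-6, 1, 4]
After 'times': [-6, 1]
After 'push 3': [-6, 1, 3]
After 'mul': [-6, 3]
After 'push 3': [-6, 3, 3]
After 'mul': [-6, 9]
After 'push 3': [-6, 9, 3]
After 'mul': [-6, 27]
After 'push 3': [-6, 27, 3]
After 'mul': [-6, 81]
After 'push 20': [-6, 81, 20]

Answer: [-6, 81, 20]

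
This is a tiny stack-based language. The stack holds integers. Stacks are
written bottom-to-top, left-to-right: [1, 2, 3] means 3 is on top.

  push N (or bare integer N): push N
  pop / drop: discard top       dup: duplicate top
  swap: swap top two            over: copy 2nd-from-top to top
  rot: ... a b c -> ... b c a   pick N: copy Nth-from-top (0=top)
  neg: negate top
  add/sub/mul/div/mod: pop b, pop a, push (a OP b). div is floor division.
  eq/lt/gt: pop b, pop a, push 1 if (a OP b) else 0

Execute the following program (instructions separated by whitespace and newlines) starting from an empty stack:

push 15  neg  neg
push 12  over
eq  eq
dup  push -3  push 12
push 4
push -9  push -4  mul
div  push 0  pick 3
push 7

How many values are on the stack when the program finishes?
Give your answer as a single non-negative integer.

Answer: 8

Derivation:
After 'push 15': stack = [15] (depth 1)
After 'neg': stack = [-15] (depth 1)
After 'neg': stack = [15] (depth 1)
After 'push 12': stack = [15, 12] (depth 2)
After 'over': stack = [15, 12, 15] (depth 3)
After 'eq': stack = [15, 0] (depth 2)
After 'eq': stack = [0] (depth 1)
After 'dup': stack = [0, 0] (depth 2)
After 'push -3': stack = [0, 0, -3] (depth 3)
After 'push 12': stack = [0, 0, -3, 12] (depth 4)
After 'push 4': stack = [0, 0, -3, 12, 4] (depth 5)
After 'push -9': stack = [0, 0, -3, 12, 4, -9] (depth 6)
After 'push -4': stack = [0, 0, -3, 12, 4, -9, -4] (depth 7)
After 'mul': stack = [0, 0, -3, 12, 4, 36] (depth 6)
After 'div': stack = [0, 0, -3, 12, 0] (depth 5)
After 'push 0': stack = [0, 0, -3, 12, 0, 0] (depth 6)
After 'pick 3': stack = [0, 0, -3, 12, 0, 0, -3] (depth 7)
After 'push 7': stack = [0, 0, -3, 12, 0, 0, -3, 7] (depth 8)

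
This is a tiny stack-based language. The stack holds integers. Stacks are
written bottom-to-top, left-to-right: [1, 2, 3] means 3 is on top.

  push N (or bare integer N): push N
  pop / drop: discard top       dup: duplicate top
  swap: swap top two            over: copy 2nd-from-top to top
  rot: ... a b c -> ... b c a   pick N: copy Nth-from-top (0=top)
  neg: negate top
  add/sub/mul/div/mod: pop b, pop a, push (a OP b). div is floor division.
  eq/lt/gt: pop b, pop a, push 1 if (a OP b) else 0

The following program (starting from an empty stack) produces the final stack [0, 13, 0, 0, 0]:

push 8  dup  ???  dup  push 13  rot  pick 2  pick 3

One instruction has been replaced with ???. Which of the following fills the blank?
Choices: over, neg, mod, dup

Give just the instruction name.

Answer: mod

Derivation:
Stack before ???: [8, 8]
Stack after ???:  [0]
Checking each choice:
  over: produces [8, 8, 8, 13, 8, 8, 8]
  neg: produces [8, -8, 13, -8, -8, -8]
  mod: MATCH
  dup: produces [8, 8, 8, 13, 8, 8, 8]


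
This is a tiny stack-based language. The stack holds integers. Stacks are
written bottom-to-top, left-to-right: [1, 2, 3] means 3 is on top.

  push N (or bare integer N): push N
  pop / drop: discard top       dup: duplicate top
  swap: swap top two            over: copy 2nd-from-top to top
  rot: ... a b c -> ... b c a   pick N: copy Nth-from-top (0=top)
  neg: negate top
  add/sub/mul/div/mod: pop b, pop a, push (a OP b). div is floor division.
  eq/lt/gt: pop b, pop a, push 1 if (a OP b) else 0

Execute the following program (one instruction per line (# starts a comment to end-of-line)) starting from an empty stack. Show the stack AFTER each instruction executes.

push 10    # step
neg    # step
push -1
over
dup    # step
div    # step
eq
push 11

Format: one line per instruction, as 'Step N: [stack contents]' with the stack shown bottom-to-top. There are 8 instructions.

Step 1: [10]
Step 2: [-10]
Step 3: [-10, -1]
Step 4: [-10, -1, -10]
Step 5: [-10, -1, -10, -10]
Step 6: [-10, -1, 1]
Step 7: [-10, 0]
Step 8: [-10, 0, 11]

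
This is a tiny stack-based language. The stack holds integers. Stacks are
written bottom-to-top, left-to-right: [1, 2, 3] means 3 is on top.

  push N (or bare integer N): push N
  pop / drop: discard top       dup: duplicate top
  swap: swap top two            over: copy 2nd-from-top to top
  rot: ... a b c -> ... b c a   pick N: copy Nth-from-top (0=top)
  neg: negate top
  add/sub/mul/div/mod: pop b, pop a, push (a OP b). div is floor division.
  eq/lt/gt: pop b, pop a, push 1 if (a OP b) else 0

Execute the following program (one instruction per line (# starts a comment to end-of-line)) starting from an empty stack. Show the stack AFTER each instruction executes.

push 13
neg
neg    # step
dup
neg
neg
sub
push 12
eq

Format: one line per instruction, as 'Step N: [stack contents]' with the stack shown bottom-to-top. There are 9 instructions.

Step 1: [13]
Step 2: [-13]
Step 3: [13]
Step 4: [13, 13]
Step 5: [13, -13]
Step 6: [13, 13]
Step 7: [0]
Step 8: [0, 12]
Step 9: [0]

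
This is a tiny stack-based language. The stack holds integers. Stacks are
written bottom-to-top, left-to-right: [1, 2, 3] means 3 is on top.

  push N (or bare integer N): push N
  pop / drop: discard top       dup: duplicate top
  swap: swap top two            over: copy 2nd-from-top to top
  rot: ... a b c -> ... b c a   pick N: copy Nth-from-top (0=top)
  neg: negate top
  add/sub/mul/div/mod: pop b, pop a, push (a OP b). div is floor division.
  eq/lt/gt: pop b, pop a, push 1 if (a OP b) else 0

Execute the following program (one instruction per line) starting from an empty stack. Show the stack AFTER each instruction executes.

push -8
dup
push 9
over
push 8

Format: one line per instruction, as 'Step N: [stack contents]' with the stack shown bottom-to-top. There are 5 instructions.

Step 1: [-8]
Step 2: [-8, -8]
Step 3: [-8, -8, 9]
Step 4: [-8, -8, 9, -8]
Step 5: [-8, -8, 9, -8, 8]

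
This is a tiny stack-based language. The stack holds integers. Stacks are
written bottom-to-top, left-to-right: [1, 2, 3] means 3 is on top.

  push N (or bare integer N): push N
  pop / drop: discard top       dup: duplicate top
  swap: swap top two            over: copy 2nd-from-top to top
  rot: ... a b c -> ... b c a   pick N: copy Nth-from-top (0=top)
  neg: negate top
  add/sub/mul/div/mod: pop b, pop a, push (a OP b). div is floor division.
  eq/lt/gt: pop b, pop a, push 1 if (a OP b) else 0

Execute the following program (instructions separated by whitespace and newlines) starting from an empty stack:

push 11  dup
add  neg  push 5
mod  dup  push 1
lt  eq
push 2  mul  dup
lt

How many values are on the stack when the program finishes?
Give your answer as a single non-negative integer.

Answer: 1

Derivation:
After 'push 11': stack = [11] (depth 1)
After 'dup': stack = [11, 11] (depth 2)
After 'add': stack = [22] (depth 1)
After 'neg': stack = [-22] (depth 1)
After 'push 5': stack = [-22, 5] (depth 2)
After 'mod': stack = [3] (depth 1)
After 'dup': stack = [3, 3] (depth 2)
After 'push 1': stack = [3, 3, 1] (depth 3)
After 'lt': stack = [3, 0] (depth 2)
After 'eq': stack = [0] (depth 1)
After 'push 2': stack = [0, 2] (depth 2)
After 'mul': stack = [0] (depth 1)
After 'dup': stack = [0, 0] (depth 2)
After 'lt': stack = [0] (depth 1)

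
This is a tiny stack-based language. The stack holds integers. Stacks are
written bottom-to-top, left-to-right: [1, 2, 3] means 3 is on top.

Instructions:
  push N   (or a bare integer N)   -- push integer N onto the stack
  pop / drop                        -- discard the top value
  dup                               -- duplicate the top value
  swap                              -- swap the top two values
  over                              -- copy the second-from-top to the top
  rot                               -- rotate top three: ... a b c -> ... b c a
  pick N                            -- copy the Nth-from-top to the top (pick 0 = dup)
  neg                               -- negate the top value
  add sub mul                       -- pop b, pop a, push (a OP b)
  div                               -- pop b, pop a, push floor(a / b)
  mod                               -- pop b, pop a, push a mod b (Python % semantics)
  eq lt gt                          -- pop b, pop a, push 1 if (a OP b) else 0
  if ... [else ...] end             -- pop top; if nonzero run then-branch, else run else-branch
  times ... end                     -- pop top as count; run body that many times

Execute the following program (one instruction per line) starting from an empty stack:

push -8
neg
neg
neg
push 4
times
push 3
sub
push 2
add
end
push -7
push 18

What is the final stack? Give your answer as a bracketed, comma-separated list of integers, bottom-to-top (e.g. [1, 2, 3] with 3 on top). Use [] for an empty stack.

After 'push -8': [-8]
After 'neg': [8]
After 'neg': [-8]
After 'neg': [8]
After 'push 4': [8, 4]
After 'times': [8]
After 'push 3': [8, 3]
After 'sub': [5]
After 'push 2': [5, 2]
After 'add': [7]
After 'push 3': [7, 3]
After 'sub': [4]
After 'push 2': [4, 2]
After 'add': [6]
After 'push 3': [6, 3]
After 'sub': [3]
After 'push 2': [3, 2]
After 'add': [5]
After 'push 3': [5, 3]
After 'sub': [2]
After 'push 2': [2, 2]
After 'add': [4]
After 'push -7': [4, -7]
After 'push 18': [4, -7, 18]

Answer: [4, -7, 18]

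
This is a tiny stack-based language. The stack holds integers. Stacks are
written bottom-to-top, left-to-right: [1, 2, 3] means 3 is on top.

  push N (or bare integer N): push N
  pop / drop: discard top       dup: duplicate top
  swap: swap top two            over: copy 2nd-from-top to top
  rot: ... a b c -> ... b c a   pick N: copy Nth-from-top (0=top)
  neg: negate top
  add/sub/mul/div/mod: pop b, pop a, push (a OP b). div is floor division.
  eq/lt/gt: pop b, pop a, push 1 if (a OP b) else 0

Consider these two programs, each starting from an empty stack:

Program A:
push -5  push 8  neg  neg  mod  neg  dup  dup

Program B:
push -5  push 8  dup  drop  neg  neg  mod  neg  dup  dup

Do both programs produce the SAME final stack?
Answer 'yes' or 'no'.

Program A trace:
  After 'push -5': [-5]
  After 'push 8': [-5, 8]
  After 'neg': [-5, -8]
  After 'neg': [-5, 8]
  After 'mod': [3]
  After 'neg': [-3]
  After 'dup': [-3, -3]
  After 'dup': [-3, -3, -3]
Program A final stack: [-3, -3, -3]

Program B trace:
  After 'push -5': [-5]
  After 'push 8': [-5, 8]
  After 'dup': [-5, 8, 8]
  After 'drop': [-5, 8]
  After 'neg': [-5, -8]
  After 'neg': [-5, 8]
  After 'mod': [3]
  After 'neg': [-3]
  After 'dup': [-3, -3]
  After 'dup': [-3, -3, -3]
Program B final stack: [-3, -3, -3]
Same: yes

Answer: yes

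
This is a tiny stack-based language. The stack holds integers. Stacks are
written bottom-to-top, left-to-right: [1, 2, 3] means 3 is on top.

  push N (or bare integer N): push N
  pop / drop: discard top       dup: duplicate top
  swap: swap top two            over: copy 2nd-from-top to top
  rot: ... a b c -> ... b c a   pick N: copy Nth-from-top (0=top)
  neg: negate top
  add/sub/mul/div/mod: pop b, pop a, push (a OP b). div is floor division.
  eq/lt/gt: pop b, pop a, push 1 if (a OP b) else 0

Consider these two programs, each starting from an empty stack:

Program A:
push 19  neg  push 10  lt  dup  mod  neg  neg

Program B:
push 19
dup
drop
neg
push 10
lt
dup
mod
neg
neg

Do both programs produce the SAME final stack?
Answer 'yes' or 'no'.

Answer: yes

Derivation:
Program A trace:
  After 'push 19': [19]
  After 'neg': [-19]
  After 'push 10': [-19, 10]
  After 'lt': [1]
  After 'dup': [1, 1]
  After 'mod': [0]
  After 'neg': [0]
  After 'neg': [0]
Program A final stack: [0]

Program B trace:
  After 'push 19': [19]
  After 'dup': [19, 19]
  After 'drop': [19]
  After 'neg': [-19]
  After 'push 10': [-19, 10]
  After 'lt': [1]
  After 'dup': [1, 1]
  After 'mod': [0]
  After 'neg': [0]
  After 'neg': [0]
Program B final stack: [0]
Same: yes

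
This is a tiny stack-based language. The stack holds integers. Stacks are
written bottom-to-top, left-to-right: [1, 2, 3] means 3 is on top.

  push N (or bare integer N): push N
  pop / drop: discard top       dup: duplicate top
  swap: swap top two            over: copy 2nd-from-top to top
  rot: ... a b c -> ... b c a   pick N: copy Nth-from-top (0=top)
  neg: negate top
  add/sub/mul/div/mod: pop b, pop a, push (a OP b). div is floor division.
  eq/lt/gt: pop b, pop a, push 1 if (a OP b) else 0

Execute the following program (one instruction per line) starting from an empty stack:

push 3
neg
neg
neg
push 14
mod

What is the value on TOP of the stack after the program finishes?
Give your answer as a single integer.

Answer: 11

Derivation:
After 'push 3': [3]
After 'neg': [-3]
After 'neg': [3]
After 'neg': [-3]
After 'push 14': [-3, 14]
After 'mod': [11]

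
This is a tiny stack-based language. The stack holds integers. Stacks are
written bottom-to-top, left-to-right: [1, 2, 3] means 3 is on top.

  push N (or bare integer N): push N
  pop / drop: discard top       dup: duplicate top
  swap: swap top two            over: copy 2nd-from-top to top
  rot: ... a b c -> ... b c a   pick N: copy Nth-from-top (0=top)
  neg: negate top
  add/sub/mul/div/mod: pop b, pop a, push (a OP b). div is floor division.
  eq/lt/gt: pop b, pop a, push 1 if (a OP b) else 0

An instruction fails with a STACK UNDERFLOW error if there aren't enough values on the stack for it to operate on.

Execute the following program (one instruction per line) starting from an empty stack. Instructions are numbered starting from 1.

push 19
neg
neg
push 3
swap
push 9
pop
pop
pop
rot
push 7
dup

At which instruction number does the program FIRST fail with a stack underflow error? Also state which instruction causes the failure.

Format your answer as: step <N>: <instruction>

Answer: step 10: rot

Derivation:
Step 1 ('push 19'): stack = [19], depth = 1
Step 2 ('neg'): stack = [-19], depth = 1
Step 3 ('neg'): stack = [19], depth = 1
Step 4 ('push 3'): stack = [19, 3], depth = 2
Step 5 ('swap'): stack = [3, 19], depth = 2
Step 6 ('push 9'): stack = [3, 19, 9], depth = 3
Step 7 ('pop'): stack = [3, 19], depth = 2
Step 8 ('pop'): stack = [3], depth = 1
Step 9 ('pop'): stack = [], depth = 0
Step 10 ('rot'): needs 3 value(s) but depth is 0 — STACK UNDERFLOW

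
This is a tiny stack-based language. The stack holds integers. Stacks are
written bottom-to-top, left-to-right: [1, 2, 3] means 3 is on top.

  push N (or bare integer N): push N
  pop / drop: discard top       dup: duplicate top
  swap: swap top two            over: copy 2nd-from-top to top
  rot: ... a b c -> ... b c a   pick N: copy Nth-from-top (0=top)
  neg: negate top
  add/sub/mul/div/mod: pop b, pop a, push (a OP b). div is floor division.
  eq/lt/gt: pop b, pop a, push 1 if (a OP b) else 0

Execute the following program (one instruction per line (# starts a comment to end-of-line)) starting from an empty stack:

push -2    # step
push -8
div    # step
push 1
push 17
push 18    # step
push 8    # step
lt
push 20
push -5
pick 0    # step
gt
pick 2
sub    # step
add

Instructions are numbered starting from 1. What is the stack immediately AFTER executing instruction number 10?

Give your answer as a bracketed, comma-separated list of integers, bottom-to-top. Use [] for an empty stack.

Step 1 ('push -2'): [-2]
Step 2 ('push -8'): [-2, -8]
Step 3 ('div'): [0]
Step 4 ('push 1'): [0, 1]
Step 5 ('push 17'): [0, 1, 17]
Step 6 ('push 18'): [0, 1, 17, 18]
Step 7 ('push 8'): [0, 1, 17, 18, 8]
Step 8 ('lt'): [0, 1, 17, 0]
Step 9 ('push 20'): [0, 1, 17, 0, 20]
Step 10 ('push -5'): [0, 1, 17, 0, 20, -5]

Answer: [0, 1, 17, 0, 20, -5]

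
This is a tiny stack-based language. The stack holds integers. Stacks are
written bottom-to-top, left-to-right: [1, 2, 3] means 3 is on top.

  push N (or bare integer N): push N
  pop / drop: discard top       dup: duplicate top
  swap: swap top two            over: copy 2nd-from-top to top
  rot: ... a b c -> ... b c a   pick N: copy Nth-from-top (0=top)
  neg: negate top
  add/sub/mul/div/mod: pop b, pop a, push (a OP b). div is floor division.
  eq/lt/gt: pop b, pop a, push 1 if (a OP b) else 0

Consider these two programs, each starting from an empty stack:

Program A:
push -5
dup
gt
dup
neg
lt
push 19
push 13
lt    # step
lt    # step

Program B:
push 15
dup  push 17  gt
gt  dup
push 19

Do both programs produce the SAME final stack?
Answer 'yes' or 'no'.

Answer: no

Derivation:
Program A trace:
  After 'push -5': [-5]
  After 'dup': [-5, -5]
  After 'gt': [0]
  After 'dup': [0, 0]
  After 'neg': [0, 0]
  After 'lt': [0]
  After 'push 19': [0, 19]
  After 'push 13': [0, 19, 13]
  After 'lt': [0, 0]
  After 'lt': [0]
Program A final stack: [0]

Program B trace:
  After 'push 15': [15]
  After 'dup': [15, 15]
  After 'push 17': [15, 15, 17]
  After 'gt': [15, 0]
  After 'gt': [1]
  After 'dup': [1, 1]
  After 'push 19': [1, 1, 19]
Program B final stack: [1, 1, 19]
Same: no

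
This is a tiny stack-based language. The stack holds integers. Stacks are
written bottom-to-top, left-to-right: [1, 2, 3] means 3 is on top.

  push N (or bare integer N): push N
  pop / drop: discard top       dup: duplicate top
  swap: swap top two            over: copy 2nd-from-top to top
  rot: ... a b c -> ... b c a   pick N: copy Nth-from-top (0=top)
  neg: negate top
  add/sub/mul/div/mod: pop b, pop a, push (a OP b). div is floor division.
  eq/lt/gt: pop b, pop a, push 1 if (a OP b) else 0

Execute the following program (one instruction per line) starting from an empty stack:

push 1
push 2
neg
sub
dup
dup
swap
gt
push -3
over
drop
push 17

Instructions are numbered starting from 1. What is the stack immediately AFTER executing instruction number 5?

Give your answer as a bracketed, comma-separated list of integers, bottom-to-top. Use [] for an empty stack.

Step 1 ('push 1'): [1]
Step 2 ('push 2'): [1, 2]
Step 3 ('neg'): [1, -2]
Step 4 ('sub'): [3]
Step 5 ('dup'): [3, 3]

Answer: [3, 3]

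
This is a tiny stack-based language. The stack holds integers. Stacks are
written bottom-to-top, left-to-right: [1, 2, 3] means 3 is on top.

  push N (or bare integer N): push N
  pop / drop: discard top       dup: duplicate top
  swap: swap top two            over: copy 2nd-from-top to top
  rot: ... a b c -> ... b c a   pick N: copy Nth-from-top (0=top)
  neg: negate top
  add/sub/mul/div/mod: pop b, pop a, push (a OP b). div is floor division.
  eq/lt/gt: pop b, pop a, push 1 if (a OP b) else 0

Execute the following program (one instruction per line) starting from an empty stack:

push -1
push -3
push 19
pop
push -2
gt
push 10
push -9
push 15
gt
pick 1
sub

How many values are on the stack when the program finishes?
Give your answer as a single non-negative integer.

After 'push -1': stack = [-1] (depth 1)
After 'push -3': stack = [-1, -3] (depth 2)
After 'push 19': stack = [-1, -3, 19] (depth 3)
After 'pop': stack = [-1, -3] (depth 2)
After 'push -2': stack = [-1, -3, -2] (depth 3)
After 'gt': stack = [-1, 0] (depth 2)
After 'push 10': stack = [-1, 0, 10] (depth 3)
After 'push -9': stack = [-1, 0, 10, -9] (depth 4)
After 'push 15': stack = [-1, 0, 10, -9, 15] (depth 5)
After 'gt': stack = [-1, 0, 10, 0] (depth 4)
After 'pick 1': stack = [-1, 0, 10, 0, 10] (depth 5)
After 'sub': stack = [-1, 0, 10, -10] (depth 4)

Answer: 4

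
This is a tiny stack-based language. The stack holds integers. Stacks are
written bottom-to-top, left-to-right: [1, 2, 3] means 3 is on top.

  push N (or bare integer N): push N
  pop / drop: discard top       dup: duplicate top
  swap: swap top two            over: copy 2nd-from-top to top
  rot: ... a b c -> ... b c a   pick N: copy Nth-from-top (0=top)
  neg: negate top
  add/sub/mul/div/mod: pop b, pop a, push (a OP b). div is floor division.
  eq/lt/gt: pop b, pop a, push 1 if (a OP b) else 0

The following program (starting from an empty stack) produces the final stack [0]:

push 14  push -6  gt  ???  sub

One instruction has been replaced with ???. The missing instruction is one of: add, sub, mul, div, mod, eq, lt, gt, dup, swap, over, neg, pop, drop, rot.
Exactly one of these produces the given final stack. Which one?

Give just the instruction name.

Answer: dup

Derivation:
Stack before ???: [1]
Stack after ???:  [1, 1]
The instruction that transforms [1] -> [1, 1] is: dup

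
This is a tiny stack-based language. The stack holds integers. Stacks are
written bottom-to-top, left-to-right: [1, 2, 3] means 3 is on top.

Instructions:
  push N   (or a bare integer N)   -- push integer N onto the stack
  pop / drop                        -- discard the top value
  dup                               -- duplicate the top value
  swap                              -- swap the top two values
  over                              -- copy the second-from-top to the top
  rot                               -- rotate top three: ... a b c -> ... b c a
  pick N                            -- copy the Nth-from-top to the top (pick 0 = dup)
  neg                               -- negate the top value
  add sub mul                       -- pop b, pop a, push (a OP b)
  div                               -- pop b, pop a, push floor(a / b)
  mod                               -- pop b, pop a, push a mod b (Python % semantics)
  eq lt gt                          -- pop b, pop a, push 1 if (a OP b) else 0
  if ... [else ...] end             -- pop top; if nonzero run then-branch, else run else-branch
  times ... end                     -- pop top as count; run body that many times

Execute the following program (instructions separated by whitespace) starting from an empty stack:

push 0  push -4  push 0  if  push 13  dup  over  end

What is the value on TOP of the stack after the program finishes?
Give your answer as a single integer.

After 'push 0': [0]
After 'push -4': [0, -4]
After 'push 0': [0, -4, 0]
After 'if': [0, -4]

Answer: -4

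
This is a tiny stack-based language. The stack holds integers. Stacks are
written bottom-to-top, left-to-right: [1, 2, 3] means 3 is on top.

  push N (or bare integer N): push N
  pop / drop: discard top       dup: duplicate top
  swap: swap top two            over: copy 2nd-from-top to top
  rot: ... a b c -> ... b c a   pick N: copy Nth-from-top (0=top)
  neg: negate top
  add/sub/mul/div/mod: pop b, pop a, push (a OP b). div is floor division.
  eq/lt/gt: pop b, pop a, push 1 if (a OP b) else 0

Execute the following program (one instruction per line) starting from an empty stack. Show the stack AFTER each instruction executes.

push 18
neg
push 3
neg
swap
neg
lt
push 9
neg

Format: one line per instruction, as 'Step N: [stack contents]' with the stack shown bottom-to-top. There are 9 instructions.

Step 1: [18]
Step 2: [-18]
Step 3: [-18, 3]
Step 4: [-18, -3]
Step 5: [-3, -18]
Step 6: [-3, 18]
Step 7: [1]
Step 8: [1, 9]
Step 9: [1, -9]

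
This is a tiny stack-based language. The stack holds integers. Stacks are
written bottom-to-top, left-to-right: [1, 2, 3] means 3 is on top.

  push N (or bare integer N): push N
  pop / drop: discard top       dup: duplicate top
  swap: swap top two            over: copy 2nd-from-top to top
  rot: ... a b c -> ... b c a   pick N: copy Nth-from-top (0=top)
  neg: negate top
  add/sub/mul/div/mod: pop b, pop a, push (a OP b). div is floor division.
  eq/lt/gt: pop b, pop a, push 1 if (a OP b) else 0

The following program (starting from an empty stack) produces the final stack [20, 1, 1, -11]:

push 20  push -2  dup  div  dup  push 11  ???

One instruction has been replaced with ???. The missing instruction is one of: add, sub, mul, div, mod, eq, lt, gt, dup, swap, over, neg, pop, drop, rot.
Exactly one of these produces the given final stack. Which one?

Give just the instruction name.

Answer: neg

Derivation:
Stack before ???: [20, 1, 1, 11]
Stack after ???:  [20, 1, 1, -11]
The instruction that transforms [20, 1, 1, 11] -> [20, 1, 1, -11] is: neg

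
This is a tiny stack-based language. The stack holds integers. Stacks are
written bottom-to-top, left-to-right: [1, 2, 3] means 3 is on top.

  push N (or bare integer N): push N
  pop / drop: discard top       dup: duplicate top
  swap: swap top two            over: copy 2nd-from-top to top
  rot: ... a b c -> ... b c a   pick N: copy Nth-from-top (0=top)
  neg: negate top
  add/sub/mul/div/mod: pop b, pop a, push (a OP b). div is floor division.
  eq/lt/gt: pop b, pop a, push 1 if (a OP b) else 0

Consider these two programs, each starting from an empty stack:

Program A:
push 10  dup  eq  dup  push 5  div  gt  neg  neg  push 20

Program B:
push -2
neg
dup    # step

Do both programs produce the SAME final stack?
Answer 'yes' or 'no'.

Answer: no

Derivation:
Program A trace:
  After 'push 10': [10]
  After 'dup': [10, 10]
  After 'eq': [1]
  After 'dup': [1, 1]
  After 'push 5': [1, 1, 5]
  After 'div': [1, 0]
  After 'gt': [1]
  After 'neg': [-1]
  After 'neg': [1]
  After 'push 20': [1, 20]
Program A final stack: [1, 20]

Program B trace:
  After 'push -2': [-2]
  After 'neg': [2]
  After 'dup': [2, 2]
Program B final stack: [2, 2]
Same: no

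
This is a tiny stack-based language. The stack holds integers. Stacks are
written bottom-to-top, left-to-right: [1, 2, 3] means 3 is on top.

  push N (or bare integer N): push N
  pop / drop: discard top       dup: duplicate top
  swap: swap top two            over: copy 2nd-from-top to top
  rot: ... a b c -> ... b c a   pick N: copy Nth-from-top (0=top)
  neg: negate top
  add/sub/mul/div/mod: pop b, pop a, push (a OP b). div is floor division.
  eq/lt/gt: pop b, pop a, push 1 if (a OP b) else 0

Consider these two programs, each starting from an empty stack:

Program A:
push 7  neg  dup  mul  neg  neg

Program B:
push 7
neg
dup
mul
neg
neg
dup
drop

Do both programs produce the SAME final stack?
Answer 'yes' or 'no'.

Answer: yes

Derivation:
Program A trace:
  After 'push 7': [7]
  After 'neg': [-7]
  After 'dup': [-7, -7]
  After 'mul': [49]
  After 'neg': [-49]
  After 'neg': [49]
Program A final stack: [49]

Program B trace:
  After 'push 7': [7]
  After 'neg': [-7]
  After 'dup': [-7, -7]
  After 'mul': [49]
  After 'neg': [-49]
  After 'neg': [49]
  After 'dup': [49, 49]
  After 'drop': [49]
Program B final stack: [49]
Same: yes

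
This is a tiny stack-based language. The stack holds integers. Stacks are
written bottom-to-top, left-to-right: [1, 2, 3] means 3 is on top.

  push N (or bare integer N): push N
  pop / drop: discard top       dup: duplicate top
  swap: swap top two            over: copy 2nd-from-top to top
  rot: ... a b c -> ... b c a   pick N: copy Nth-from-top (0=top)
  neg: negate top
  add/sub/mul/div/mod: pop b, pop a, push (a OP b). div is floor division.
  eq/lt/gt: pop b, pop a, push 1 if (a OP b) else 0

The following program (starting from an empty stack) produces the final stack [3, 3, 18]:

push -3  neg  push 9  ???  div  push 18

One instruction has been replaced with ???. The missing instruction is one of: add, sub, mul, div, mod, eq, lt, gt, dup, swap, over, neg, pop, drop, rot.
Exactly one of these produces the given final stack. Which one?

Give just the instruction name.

Stack before ???: [3, 9]
Stack after ???:  [3, 9, 3]
The instruction that transforms [3, 9] -> [3, 9, 3] is: over

Answer: over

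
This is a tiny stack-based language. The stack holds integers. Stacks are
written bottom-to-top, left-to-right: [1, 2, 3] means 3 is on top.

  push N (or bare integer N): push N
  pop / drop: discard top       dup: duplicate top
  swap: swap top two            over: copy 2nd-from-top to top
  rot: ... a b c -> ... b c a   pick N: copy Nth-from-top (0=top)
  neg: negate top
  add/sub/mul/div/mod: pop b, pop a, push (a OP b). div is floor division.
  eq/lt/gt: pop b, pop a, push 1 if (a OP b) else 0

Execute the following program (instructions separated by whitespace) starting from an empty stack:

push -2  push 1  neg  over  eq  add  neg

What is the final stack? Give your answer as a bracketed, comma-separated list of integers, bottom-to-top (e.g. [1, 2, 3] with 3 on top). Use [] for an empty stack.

Answer: [2]

Derivation:
After 'push -2': [-2]
After 'push 1': [-2, 1]
After 'neg': [-2, -1]
After 'over': [-2, -1, -2]
After 'eq': [-2, 0]
After 'add': [-2]
After 'neg': [2]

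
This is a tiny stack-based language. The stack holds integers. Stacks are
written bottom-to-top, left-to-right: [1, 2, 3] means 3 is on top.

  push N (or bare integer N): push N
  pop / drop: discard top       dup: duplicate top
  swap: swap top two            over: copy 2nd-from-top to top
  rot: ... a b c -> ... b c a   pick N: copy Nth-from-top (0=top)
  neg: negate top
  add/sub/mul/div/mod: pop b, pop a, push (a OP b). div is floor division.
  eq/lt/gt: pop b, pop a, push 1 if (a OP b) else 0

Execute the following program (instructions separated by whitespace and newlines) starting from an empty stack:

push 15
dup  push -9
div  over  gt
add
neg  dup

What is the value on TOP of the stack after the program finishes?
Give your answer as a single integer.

Answer: -15

Derivation:
After 'push 15': [15]
After 'dup': [15, 15]
After 'push -9': [15, 15, -9]
After 'div': [15, -2]
After 'over': [15, -2, 15]
After 'gt': [15, 0]
After 'add': [15]
After 'neg': [-15]
After 'dup': [-15, -15]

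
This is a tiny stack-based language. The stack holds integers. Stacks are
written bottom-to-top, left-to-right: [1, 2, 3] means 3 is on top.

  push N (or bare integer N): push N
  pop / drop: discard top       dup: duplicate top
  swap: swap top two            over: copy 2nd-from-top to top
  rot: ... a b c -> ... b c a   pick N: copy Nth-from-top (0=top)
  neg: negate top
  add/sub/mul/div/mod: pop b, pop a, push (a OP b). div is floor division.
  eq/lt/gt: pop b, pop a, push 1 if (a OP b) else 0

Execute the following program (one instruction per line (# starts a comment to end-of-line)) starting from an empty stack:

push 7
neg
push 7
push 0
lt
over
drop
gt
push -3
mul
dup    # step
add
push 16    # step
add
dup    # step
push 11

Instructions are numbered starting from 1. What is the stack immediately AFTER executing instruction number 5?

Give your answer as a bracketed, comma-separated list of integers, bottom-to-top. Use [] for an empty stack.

Answer: [-7, 0]

Derivation:
Step 1 ('push 7'): [7]
Step 2 ('neg'): [-7]
Step 3 ('push 7'): [-7, 7]
Step 4 ('push 0'): [-7, 7, 0]
Step 5 ('lt'): [-7, 0]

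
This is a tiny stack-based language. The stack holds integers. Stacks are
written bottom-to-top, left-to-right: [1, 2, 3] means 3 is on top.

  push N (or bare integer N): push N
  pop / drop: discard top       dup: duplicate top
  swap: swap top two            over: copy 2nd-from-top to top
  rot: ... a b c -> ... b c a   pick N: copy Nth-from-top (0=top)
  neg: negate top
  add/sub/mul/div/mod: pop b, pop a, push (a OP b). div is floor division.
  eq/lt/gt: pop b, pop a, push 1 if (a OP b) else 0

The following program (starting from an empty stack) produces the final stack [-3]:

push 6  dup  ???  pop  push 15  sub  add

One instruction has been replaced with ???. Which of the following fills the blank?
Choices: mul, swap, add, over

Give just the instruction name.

Answer: over

Derivation:
Stack before ???: [6, 6]
Stack after ???:  [6, 6, 6]
Checking each choice:
  mul: stack underflow (need 2, have 1)
  swap: stack underflow (need 2, have 1)
  add: stack underflow (need 2, have 1)
  over: MATCH
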